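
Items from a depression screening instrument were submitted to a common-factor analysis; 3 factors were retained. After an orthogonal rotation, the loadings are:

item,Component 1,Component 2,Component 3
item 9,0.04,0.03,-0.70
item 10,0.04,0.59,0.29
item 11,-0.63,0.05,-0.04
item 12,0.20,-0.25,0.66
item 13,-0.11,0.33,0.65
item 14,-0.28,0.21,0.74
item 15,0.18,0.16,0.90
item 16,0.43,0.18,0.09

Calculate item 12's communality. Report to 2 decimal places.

h² = 0.20² + (-0.25)² + 0.66² = 0.0400 + 0.0625 + 0.4356 = 0.5381

0.54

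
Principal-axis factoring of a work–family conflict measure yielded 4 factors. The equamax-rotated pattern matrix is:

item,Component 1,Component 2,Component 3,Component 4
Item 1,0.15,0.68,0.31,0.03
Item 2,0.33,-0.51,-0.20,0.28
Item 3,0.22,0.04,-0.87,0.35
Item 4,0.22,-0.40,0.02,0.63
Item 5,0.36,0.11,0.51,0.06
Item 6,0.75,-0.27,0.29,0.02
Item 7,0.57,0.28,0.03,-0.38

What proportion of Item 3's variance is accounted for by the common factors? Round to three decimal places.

0.929

h² = 0.22² + 0.04² + (-0.87)² + 0.35² = 0.0484 + 0.0016 + 0.7569 + 0.1225 = 0.9294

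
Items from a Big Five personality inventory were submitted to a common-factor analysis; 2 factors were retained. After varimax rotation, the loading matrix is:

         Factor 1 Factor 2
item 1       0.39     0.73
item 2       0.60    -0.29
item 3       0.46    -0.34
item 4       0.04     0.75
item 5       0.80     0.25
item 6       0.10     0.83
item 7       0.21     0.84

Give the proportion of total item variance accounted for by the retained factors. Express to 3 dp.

SS loadings by factor: 1.4194, 2.7521; total = 4.1715.
Total variance with 7 standardized items is 7, so the solution explains 4.1715/7 = 0.5959.

0.596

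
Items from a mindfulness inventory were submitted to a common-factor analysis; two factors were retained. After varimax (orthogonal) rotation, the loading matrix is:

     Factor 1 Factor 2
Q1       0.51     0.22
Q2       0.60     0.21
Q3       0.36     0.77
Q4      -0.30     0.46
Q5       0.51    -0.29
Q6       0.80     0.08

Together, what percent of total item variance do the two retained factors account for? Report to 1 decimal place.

SS loadings by factor: 1.7398, 0.9875; total = 2.7273.
Total variance with 6 standardized items is 6, so the solution explains 2.7273/6 = 0.4546 = 45.46%.

45.5%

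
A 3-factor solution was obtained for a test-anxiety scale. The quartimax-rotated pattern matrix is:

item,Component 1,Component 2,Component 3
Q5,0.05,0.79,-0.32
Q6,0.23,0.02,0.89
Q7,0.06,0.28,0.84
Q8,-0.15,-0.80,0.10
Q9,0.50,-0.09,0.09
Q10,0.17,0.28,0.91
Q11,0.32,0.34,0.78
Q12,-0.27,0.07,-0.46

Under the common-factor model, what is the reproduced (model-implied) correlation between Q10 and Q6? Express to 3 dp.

r̂ = Σ λ_i·λ_j across factors = (0.17)(0.23) + (0.28)(0.02) + (0.91)(0.89)
  = +0.0391 +0.0056 +0.8099 = 0.8546

0.855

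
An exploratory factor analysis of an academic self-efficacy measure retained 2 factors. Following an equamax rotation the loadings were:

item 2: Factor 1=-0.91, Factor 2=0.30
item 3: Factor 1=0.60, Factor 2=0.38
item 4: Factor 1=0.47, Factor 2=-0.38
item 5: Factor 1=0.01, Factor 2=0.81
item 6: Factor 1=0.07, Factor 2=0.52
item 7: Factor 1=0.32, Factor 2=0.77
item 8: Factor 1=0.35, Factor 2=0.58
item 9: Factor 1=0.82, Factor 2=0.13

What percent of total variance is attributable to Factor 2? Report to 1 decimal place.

SS loadings for Factor 2 = 0.30² + 0.38² + (-0.38)² + 0.81² + 0.52² + 0.77² + 0.58² + 0.13² = 2.2515
With 8 standardized items, total variance = 8. Proportion = 2.2515/8 = 0.2814 → 28.14%.

28.1%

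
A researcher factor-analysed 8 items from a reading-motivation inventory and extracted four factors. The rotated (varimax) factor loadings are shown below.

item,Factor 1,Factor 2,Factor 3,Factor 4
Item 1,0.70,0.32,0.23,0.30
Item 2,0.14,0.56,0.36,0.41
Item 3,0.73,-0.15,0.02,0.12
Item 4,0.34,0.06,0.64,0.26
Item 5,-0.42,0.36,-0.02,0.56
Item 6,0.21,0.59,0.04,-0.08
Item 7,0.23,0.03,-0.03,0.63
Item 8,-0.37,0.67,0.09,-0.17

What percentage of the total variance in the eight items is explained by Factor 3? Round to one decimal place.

SS loadings for Factor 3 = 0.23² + 0.36² + 0.02² + 0.64² + (-0.02)² + 0.04² + (-0.03)² + 0.09² = 0.6035
With 8 standardized items, total variance = 8. Proportion = 0.6035/8 = 0.0754 → 7.54%.

7.5%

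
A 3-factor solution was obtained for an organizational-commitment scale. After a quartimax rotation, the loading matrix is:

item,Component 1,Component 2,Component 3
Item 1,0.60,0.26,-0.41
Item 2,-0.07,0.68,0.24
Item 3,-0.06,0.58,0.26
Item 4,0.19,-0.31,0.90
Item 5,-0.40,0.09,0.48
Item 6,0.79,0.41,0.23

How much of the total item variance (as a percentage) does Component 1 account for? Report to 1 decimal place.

SS loadings for Component 1 = 0.60² + (-0.07)² + (-0.06)² + 0.19² + (-0.40)² + 0.79² = 1.1887
With 6 standardized items, total variance = 6. Proportion = 1.1887/6 = 0.1981 → 19.81%.

19.8%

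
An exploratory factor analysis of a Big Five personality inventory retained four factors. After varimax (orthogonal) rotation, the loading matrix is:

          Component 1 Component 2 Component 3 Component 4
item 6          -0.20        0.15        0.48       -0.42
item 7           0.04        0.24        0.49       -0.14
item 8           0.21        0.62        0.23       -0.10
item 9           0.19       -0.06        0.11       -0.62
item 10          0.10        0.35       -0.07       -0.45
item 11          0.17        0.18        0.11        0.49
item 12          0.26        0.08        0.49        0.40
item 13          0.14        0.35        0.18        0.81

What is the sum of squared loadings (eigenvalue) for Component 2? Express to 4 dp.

SS loadings for Component 2 = 0.15² + 0.24² + 0.62² + (-0.06)² + 0.35² + 0.18² + 0.08² + 0.35² = 0.0225 + 0.0576 + 0.3844 + 0.0036 + 0.1225 + 0.0324 + 0.0064 + 0.1225 = 0.7519

0.7519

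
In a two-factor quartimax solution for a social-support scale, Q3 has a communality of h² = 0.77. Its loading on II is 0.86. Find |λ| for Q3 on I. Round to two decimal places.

Under orthogonal rotation h² = Σλ², so λ_I² = h² − (0.7396) = 0.77 − 0.7396 = 0.0304.
|λ| = √0.0304 = 0.1744.

0.17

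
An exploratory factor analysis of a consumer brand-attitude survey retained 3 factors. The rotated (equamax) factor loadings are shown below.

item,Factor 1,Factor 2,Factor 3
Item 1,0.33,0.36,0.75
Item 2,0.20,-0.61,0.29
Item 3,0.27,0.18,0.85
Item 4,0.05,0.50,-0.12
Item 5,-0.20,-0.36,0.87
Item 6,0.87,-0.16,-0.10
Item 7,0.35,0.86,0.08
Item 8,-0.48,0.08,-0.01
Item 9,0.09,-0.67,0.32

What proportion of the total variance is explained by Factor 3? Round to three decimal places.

SS loadings for Factor 3 = 0.75² + 0.29² + 0.85² + (-0.12)² + 0.87² + (-0.10)² + 0.08² + (-0.01)² + 0.32² = 2.2593
Proportion of variance = 2.2593 / 9 = 0.2510.

0.251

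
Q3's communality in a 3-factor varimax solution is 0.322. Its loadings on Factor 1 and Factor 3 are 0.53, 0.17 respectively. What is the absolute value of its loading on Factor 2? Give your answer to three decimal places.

Under orthogonal rotation h² = Σλ², so λ_Factor 2² = h² − (0.3098) = 0.322 − 0.3098 = 0.0122.
|λ| = √0.0122 = 0.1105.

0.110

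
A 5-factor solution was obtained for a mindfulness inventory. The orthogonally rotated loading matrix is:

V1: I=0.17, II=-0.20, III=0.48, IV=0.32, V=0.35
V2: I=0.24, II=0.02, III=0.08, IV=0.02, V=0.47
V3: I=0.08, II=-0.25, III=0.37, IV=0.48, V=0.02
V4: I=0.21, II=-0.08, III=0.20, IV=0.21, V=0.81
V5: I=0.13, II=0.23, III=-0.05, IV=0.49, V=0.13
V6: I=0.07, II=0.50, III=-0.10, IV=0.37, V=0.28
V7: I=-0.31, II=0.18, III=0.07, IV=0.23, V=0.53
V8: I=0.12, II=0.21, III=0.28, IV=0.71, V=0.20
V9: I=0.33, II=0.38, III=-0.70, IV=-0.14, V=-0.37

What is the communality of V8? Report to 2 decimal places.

h² = 0.12² + 0.21² + 0.28² + 0.71² + 0.20² = 0.0144 + 0.0441 + 0.0784 + 0.5041 + 0.0400 = 0.6810

0.68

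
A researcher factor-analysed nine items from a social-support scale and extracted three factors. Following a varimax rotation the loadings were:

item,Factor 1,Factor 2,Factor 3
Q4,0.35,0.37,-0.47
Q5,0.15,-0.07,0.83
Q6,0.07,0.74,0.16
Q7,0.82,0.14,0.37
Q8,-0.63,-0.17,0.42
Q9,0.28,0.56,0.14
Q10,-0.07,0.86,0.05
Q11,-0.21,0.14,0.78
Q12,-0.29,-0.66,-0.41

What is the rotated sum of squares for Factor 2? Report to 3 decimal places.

SS loadings for Factor 2 = 0.37² + (-0.07)² + 0.74² + 0.14² + (-0.17)² + 0.56² + 0.86² + 0.14² + (-0.66)² = 0.1369 + 0.0049 + 0.5476 + 0.0196 + 0.0289 + 0.3136 + 0.7396 + 0.0196 + 0.4356 = 2.2463

2.246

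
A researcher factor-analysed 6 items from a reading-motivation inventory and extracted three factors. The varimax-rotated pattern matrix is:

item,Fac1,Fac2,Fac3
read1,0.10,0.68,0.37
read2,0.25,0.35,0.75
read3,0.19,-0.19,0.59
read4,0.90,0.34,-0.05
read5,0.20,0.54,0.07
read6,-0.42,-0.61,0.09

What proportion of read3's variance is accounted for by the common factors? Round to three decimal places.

0.420

h² = 0.19² + (-0.19)² + 0.59² = 0.0361 + 0.0361 + 0.3481 = 0.4203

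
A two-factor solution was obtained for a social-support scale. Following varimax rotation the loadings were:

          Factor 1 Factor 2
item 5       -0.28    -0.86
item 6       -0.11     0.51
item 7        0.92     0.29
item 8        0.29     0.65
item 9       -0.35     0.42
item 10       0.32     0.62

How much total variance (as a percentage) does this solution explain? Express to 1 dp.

Communalities: 0.8180, 0.2722, 0.9305, 0.5066, 0.2989, 0.4868; Σh² = 3.3130.
Total variance with 6 standardized items is 6, so the solution explains 3.3130/6 = 0.5522 = 55.22%.

55.2%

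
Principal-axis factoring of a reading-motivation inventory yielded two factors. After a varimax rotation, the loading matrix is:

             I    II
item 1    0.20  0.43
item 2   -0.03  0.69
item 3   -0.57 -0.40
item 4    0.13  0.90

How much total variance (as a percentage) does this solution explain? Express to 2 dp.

Communalities: 0.2249, 0.4770, 0.4849, 0.8269; Σh² = 2.0137.
Total variance with 4 standardized items is 4, so the solution explains 2.0137/4 = 0.5034 = 50.34%.

50.34%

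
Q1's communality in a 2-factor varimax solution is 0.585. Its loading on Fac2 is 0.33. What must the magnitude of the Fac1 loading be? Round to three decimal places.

Under orthogonal rotation h² = Σλ², so λ_Fac1² = h² − (0.1089) = 0.585 − 0.1089 = 0.4761.
|λ| = √0.4761 = 0.6900.

0.690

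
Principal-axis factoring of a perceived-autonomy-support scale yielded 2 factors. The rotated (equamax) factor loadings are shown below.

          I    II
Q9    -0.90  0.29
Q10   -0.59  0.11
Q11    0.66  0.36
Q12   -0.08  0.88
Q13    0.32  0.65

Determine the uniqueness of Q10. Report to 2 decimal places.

0.64

h² = (-0.59)² + 0.11² = 0.3481 + 0.0121 = 0.3602
Uniqueness u² = 1 − h² = 1 − 0.3602 = 0.6398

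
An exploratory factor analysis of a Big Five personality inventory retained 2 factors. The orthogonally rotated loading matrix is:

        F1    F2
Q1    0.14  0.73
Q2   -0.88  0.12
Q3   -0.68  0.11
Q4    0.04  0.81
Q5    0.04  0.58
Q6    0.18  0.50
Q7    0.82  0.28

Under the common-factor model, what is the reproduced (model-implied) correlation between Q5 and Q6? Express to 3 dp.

0.297

r̂ = Σ λ_i·λ_j across factors = (0.04)(0.18) + (0.58)(0.50)
  = +0.0072 +0.2900 = 0.2972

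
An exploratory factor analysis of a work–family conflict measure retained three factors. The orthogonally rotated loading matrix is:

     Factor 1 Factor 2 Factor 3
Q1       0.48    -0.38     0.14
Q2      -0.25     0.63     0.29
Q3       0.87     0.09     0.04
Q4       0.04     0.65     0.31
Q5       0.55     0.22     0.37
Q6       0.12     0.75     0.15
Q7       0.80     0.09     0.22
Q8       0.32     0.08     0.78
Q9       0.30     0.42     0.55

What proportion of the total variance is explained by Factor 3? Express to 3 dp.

SS loadings for Factor 3 = 0.14² + 0.29² + 0.04² + 0.31² + 0.37² + 0.15² + 0.22² + 0.78² + 0.55² = 1.3201
Proportion of variance = 1.3201 / 9 = 0.1467.

0.147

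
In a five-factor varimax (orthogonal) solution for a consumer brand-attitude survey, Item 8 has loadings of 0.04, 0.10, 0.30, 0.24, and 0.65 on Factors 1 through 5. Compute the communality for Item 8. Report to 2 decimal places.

h² = 0.04² + 0.10² + 0.30² + 0.24² + 0.65² = 0.0016 + 0.0100 + 0.0900 + 0.0576 + 0.4225 = 0.5817

0.58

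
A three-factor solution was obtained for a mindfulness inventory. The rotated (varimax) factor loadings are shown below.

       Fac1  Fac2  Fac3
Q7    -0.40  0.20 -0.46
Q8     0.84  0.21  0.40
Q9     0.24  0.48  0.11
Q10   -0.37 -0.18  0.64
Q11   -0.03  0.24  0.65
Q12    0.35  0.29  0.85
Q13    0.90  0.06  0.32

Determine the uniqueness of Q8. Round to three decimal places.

0.090

h² = 0.84² + 0.21² + 0.40² = 0.7056 + 0.0441 + 0.1600 = 0.9097
Uniqueness u² = 1 − h² = 1 − 0.9097 = 0.0903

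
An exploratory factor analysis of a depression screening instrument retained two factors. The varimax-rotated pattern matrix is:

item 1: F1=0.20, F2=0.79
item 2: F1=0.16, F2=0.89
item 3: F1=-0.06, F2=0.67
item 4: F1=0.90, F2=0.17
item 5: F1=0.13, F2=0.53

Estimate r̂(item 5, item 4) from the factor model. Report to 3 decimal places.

r̂ = Σ λ_i·λ_j across factors = (0.13)(0.90) + (0.53)(0.17)
  = +0.1170 +0.0901 = 0.2071

0.207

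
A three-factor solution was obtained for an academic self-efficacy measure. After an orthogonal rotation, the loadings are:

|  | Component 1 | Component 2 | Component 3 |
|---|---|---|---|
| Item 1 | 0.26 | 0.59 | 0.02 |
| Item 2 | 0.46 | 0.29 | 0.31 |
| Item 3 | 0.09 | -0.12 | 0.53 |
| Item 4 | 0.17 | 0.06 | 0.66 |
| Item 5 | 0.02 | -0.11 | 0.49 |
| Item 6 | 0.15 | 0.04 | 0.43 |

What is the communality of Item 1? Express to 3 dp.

0.416

h² = 0.26² + 0.59² + 0.02² = 0.0676 + 0.3481 + 0.0004 = 0.4161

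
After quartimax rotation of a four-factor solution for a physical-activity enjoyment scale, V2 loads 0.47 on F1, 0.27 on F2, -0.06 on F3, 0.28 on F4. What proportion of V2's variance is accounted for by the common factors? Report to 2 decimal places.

h² = 0.47² + 0.27² + (-0.06)² + 0.28² = 0.2209 + 0.0729 + 0.0036 + 0.0784 = 0.3758

0.38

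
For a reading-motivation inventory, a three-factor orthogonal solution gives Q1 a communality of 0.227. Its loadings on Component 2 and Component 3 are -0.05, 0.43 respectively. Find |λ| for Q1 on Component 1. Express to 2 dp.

Under orthogonal rotation h² = Σλ², so λ_Component 1² = h² − (0.1874) = 0.227 − 0.1874 = 0.0396.
|λ| = √0.0396 = 0.1990.

0.20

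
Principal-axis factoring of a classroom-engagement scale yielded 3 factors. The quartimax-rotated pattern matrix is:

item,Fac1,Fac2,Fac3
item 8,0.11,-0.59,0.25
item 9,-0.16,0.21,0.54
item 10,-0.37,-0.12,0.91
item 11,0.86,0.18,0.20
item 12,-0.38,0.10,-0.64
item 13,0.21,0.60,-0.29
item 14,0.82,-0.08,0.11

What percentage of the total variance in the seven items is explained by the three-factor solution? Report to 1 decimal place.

SS loadings by factor: 1.7751, 0.8154, 1.7280; total = 4.3185.
Total variance with 7 standardized items is 7, so the solution explains 4.3185/7 = 0.6169 = 61.69%.

61.7%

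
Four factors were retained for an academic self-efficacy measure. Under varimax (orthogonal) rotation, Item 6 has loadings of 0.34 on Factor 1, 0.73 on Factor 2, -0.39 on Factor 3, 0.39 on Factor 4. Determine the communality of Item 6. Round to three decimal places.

0.953

h² = 0.34² + 0.73² + (-0.39)² + 0.39² = 0.1156 + 0.5329 + 0.1521 + 0.1521 = 0.9527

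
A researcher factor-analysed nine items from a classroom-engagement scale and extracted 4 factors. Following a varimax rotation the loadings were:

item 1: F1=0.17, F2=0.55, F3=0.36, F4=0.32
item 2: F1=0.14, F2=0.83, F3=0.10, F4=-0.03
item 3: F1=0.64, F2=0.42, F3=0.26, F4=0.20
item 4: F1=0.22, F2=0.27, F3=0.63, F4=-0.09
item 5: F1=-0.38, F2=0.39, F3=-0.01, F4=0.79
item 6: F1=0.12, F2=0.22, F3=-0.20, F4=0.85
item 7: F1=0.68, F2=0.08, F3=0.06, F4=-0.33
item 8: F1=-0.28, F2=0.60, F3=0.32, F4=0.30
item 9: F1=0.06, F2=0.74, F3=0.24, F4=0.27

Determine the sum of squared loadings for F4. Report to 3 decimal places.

1.770

SS loadings for F4 = 0.32² + (-0.03)² + 0.20² + (-0.09)² + 0.79² + 0.85² + (-0.33)² + 0.30² + 0.27² = 0.1024 + 0.0009 + 0.0400 + 0.0081 + 0.6241 + 0.7225 + 0.1089 + 0.0900 + 0.0729 = 1.7698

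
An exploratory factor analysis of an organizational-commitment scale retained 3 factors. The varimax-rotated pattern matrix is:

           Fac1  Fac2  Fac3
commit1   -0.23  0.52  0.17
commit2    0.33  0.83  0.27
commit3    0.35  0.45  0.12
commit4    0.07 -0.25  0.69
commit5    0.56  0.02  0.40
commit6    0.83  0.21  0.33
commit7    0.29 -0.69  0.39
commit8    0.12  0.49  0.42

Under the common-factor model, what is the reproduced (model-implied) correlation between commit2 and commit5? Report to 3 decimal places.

r̂ = Σ λ_i·λ_j across factors = (0.33)(0.56) + (0.83)(0.02) + (0.27)(0.40)
  = +0.1848 +0.0166 +0.1080 = 0.3094

0.309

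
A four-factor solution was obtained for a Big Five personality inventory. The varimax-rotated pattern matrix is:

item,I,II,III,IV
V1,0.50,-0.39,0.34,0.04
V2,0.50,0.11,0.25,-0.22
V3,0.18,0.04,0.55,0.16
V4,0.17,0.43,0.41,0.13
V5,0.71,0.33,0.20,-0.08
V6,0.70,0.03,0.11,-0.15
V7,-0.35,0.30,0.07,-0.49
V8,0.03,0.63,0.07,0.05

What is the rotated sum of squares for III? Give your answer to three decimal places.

0.711

SS loadings for III = 0.34² + 0.25² + 0.55² + 0.41² + 0.20² + 0.11² + 0.07² + 0.07² = 0.1156 + 0.0625 + 0.3025 + 0.1681 + 0.0400 + 0.0121 + 0.0049 + 0.0049 = 0.7106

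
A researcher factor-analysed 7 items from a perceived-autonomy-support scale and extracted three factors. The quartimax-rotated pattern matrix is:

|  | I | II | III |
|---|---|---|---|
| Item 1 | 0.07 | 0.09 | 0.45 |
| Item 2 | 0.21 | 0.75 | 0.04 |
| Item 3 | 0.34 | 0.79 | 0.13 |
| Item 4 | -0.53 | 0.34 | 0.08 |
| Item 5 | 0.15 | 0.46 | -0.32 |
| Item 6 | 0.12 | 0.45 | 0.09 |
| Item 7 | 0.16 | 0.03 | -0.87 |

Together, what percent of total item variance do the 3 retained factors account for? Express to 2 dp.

47.54%

Communalities: 0.2155, 0.6082, 0.7566, 0.4029, 0.3365, 0.2250, 0.7834; Σh² = 3.3281.
Total variance with 7 standardized items is 7, so the solution explains 3.3281/7 = 0.4754 = 47.54%.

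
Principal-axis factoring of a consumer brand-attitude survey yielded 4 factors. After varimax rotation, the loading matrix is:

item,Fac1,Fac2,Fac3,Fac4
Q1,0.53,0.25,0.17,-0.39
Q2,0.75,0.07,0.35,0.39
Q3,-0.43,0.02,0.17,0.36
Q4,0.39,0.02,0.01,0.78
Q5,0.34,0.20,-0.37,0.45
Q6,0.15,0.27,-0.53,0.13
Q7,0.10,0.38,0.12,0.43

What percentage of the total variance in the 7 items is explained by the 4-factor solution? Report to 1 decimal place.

53.0%

SS loadings by factor: 1.3285, 0.3255, 0.6126, 1.4465; total = 3.7131.
Total variance with 7 standardized items is 7, so the solution explains 3.7131/7 = 0.5304 = 53.04%.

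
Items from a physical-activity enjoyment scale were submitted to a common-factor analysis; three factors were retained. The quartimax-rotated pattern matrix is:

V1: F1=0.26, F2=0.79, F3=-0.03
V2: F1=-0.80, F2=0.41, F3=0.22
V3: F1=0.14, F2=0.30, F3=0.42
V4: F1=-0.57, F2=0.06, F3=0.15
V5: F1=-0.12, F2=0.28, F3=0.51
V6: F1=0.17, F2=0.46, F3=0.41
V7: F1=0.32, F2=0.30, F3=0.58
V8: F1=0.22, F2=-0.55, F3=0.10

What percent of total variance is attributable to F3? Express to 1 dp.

12.8%

SS loadings for F3 = (-0.03)² + 0.22² + 0.42² + 0.15² + 0.51² + 0.41² + 0.58² + 0.10² = 1.0228
With 8 standardized items, total variance = 8. Proportion = 1.0228/8 = 0.1278 → 12.78%.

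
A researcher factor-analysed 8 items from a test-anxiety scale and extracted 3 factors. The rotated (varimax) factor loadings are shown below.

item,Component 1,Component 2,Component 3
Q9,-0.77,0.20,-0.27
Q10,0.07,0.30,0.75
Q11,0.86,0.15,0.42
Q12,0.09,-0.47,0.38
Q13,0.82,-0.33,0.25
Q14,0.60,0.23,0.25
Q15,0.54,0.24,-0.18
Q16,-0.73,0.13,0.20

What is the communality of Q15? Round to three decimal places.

h² = 0.54² + 0.24² + (-0.18)² = 0.2916 + 0.0576 + 0.0324 = 0.3816

0.382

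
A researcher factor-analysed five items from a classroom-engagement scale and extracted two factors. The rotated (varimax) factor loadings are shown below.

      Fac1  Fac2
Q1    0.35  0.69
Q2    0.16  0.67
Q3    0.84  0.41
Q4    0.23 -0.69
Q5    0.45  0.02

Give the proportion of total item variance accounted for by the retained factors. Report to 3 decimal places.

0.536

SS loadings by factor: 1.1091, 1.5696; total = 2.6787.
Total variance with 5 standardized items is 5, so the solution explains 2.6787/5 = 0.5357.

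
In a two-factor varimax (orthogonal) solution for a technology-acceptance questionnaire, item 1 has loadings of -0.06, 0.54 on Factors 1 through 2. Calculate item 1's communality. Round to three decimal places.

h² = (-0.06)² + 0.54² = 0.0036 + 0.2916 = 0.2952

0.295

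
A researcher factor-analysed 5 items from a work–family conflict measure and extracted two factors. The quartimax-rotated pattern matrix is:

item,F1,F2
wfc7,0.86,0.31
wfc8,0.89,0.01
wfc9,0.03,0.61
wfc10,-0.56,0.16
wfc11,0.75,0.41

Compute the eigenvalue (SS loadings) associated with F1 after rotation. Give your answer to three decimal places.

2.409

SS loadings for F1 = 0.86² + 0.89² + 0.03² + (-0.56)² + 0.75² = 0.7396 + 0.7921 + 0.0009 + 0.3136 + 0.5625 = 2.4087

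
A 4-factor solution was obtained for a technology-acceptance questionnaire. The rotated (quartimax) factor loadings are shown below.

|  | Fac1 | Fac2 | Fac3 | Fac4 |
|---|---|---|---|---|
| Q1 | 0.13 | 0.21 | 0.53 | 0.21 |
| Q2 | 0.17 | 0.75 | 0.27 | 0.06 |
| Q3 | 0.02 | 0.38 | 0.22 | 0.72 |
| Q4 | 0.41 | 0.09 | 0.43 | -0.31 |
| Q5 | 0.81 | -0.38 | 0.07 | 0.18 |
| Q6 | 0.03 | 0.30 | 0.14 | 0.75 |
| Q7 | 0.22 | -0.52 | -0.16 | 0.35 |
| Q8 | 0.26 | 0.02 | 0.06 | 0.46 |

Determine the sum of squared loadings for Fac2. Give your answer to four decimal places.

1.2643

SS loadings for Fac2 = 0.21² + 0.75² + 0.38² + 0.09² + (-0.38)² + 0.30² + (-0.52)² + 0.02² = 0.0441 + 0.5625 + 0.1444 + 0.0081 + 0.1444 + 0.0900 + 0.2704 + 0.0004 = 1.2643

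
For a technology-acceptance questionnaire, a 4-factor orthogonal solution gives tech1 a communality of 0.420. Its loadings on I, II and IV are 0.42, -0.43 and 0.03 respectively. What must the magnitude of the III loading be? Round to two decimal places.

Under orthogonal rotation h² = Σλ², so λ_III² = h² − (0.3622) = 0.420 − 0.3622 = 0.0578.
|λ| = √0.0578 = 0.2404.

0.24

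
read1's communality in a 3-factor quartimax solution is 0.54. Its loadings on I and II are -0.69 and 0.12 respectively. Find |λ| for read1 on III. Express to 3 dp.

Under orthogonal rotation h² = Σλ², so λ_III² = h² − (0.4905) = 0.54 − 0.4905 = 0.0495.
|λ| = √0.0495 = 0.2225.

0.222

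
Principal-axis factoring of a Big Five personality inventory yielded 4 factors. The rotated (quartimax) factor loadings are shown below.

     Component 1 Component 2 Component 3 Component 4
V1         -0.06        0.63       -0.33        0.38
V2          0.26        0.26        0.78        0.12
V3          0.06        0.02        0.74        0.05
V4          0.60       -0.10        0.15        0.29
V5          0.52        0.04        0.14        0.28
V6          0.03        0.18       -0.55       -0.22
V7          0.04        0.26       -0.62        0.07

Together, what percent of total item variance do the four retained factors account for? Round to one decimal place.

52.2%

SS loadings by factor: 0.7077, 0.5765, 1.9939, 0.3771; total = 3.6552.
Total variance with 7 standardized items is 7, so the solution explains 3.6552/7 = 0.5222 = 52.22%.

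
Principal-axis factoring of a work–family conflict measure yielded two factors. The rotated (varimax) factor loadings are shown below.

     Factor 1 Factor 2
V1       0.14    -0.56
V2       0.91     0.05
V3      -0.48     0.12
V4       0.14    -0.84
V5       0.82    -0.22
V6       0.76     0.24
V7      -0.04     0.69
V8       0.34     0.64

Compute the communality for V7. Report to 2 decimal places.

h² = (-0.04)² + 0.69² = 0.0016 + 0.4761 = 0.4777

0.48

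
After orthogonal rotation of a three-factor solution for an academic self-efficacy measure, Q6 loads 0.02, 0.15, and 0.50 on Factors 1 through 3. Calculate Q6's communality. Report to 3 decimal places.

h² = 0.02² + 0.15² + 0.50² = 0.0004 + 0.0225 + 0.2500 = 0.2729

0.273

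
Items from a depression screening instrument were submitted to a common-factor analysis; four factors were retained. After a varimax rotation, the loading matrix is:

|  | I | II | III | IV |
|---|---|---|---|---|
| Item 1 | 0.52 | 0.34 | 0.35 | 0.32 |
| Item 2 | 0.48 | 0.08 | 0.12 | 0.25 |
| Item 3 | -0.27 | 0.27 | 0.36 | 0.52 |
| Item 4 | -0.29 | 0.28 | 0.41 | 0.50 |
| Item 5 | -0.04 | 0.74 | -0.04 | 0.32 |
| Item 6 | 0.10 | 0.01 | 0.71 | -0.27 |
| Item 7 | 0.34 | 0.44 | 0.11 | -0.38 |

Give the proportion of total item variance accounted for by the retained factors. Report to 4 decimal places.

Communalities: 0.6109, 0.3137, 0.5458, 0.5806, 0.6532, 0.5871, 0.4657; Σh² = 3.7570.
Total variance with 7 standardized items is 7, so the solution explains 3.7570/7 = 0.5367.

0.5367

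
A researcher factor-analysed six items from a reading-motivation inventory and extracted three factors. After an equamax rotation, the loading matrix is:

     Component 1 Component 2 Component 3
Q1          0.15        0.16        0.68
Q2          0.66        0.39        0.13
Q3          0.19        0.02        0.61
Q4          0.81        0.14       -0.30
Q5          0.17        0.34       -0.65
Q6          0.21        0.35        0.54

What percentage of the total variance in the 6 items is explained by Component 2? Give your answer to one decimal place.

SS loadings for Component 2 = 0.16² + 0.39² + 0.02² + 0.14² + 0.34² + 0.35² = 0.4358
With 6 standardized items, total variance = 6. Proportion = 0.4358/6 = 0.0726 → 7.26%.

7.3%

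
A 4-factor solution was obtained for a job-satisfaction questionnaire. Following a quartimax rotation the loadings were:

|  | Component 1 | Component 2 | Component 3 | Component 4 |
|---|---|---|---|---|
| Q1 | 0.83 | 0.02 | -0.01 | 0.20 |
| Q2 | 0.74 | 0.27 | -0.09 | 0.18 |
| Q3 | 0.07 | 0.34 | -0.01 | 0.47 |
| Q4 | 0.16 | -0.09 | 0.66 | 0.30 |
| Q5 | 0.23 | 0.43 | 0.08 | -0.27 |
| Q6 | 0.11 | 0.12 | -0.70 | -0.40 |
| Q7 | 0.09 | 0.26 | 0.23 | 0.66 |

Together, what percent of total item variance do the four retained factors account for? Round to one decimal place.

55.0%

SS loadings by factor: 1.3401, 0.4639, 0.9932, 1.0518; total = 3.8490.
Total variance with 7 standardized items is 7, so the solution explains 3.8490/7 = 0.5499 = 54.99%.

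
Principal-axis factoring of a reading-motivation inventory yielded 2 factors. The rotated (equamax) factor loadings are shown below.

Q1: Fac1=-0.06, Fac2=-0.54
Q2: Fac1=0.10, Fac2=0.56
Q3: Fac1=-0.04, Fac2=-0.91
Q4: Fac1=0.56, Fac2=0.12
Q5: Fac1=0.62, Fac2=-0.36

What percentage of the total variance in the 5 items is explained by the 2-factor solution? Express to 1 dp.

45.8%

Communalities: 0.2952, 0.3236, 0.8297, 0.3280, 0.5140; Σh² = 2.2905.
Total variance with 5 standardized items is 5, so the solution explains 2.2905/5 = 0.4581 = 45.81%.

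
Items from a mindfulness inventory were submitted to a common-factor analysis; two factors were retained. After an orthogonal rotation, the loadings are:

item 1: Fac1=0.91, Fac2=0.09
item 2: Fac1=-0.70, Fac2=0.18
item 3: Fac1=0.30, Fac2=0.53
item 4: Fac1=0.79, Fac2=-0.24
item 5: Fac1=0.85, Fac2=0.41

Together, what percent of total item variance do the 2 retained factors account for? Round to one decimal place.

66.0%

Communalities: 0.8362, 0.5224, 0.3709, 0.6817, 0.8906; Σh² = 3.3018.
Total variance with 5 standardized items is 5, so the solution explains 3.3018/5 = 0.6604 = 66.04%.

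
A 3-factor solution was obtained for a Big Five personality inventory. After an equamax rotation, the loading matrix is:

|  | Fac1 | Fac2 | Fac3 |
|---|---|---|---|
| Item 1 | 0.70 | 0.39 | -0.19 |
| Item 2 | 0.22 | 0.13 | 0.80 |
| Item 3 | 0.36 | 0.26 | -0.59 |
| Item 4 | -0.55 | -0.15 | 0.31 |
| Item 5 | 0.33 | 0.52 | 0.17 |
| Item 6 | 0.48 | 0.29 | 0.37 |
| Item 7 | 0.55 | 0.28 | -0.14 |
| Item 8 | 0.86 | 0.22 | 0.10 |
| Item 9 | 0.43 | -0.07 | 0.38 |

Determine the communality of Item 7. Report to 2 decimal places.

0.40

h² = 0.55² + 0.28² + (-0.14)² = 0.3025 + 0.0784 + 0.0196 = 0.4005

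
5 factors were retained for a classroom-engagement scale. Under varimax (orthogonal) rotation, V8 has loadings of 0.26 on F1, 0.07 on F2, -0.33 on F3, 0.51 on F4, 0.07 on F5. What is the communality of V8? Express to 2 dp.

h² = 0.26² + 0.07² + (-0.33)² + 0.51² + 0.07² = 0.0676 + 0.0049 + 0.1089 + 0.2601 + 0.0049 = 0.4464

0.45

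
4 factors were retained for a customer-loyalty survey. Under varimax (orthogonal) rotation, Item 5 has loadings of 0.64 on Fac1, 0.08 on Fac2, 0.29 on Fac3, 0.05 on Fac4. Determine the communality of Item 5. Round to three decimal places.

h² = 0.64² + 0.08² + 0.29² + 0.05² = 0.4096 + 0.0064 + 0.0841 + 0.0025 = 0.5026

0.503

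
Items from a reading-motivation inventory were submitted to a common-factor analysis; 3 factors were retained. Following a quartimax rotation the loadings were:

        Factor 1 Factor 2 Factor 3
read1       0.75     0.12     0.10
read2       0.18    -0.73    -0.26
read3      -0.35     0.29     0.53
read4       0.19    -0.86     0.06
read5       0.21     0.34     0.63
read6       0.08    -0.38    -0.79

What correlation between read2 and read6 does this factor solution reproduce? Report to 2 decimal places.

0.50

r̂ = Σ λ_i·λ_j across factors = (0.18)(0.08) + (-0.73)(-0.38) + (-0.26)(-0.79)
  = +0.0144 +0.2774 +0.2054 = 0.4972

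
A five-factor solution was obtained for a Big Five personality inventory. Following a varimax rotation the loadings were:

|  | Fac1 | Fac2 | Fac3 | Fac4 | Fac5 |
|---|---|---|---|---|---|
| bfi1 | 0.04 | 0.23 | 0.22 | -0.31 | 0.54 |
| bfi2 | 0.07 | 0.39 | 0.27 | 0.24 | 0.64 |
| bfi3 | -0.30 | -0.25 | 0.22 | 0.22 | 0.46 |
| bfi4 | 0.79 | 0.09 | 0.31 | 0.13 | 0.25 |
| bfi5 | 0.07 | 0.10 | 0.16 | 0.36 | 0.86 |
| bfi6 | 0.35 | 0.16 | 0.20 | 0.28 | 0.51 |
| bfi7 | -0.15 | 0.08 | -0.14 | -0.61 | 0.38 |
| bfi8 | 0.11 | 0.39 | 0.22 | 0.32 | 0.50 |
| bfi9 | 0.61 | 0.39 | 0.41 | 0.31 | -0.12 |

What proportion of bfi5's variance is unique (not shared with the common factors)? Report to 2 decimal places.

0.09

h² = 0.07² + 0.10² + 0.16² + 0.36² + 0.86² = 0.0049 + 0.0100 + 0.0256 + 0.1296 + 0.7396 = 0.9097
Uniqueness u² = 1 − h² = 1 − 0.9097 = 0.0903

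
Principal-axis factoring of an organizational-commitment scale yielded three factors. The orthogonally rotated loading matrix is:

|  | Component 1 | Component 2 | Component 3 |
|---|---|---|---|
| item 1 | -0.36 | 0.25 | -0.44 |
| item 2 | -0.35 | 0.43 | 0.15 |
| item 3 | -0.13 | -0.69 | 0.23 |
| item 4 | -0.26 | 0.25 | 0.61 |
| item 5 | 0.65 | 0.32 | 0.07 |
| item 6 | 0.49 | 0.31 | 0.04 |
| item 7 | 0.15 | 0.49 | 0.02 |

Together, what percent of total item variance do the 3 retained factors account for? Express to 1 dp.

41.3%

SS loadings by factor: 1.0217, 1.2246, 0.6480; total = 2.8943.
Total variance with 7 standardized items is 7, so the solution explains 2.8943/7 = 0.4135 = 41.35%.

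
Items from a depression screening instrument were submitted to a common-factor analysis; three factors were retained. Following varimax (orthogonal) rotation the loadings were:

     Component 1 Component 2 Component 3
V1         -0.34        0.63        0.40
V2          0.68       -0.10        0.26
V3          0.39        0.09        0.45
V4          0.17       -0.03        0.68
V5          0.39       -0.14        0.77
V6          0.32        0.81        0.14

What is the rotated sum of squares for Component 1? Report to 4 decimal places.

SS loadings for Component 1 = (-0.34)² + 0.68² + 0.39² + 0.17² + 0.39² + 0.32² = 0.1156 + 0.4624 + 0.1521 + 0.0289 + 0.1521 + 0.1024 = 1.0135

1.0135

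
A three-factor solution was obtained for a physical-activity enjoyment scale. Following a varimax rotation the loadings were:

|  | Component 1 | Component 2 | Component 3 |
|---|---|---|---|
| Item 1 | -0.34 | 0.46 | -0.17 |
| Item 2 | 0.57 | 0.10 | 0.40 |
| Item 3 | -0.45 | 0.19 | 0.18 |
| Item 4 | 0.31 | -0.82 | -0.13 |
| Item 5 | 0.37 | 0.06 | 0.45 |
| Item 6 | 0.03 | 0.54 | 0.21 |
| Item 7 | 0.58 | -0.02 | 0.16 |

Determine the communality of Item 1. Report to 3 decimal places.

h² = (-0.34)² + 0.46² + (-0.17)² = 0.1156 + 0.2116 + 0.0289 = 0.3561

0.356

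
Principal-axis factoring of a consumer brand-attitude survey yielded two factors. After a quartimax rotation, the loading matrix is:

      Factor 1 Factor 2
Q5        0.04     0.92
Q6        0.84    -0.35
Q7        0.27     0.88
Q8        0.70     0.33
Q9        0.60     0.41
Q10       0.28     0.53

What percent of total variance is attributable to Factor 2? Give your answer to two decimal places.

38.35%

SS loadings for Factor 2 = 0.92² + (-0.35)² + 0.88² + 0.33² + 0.41² + 0.53² = 2.3012
With 6 standardized items, total variance = 6. Proportion = 2.3012/6 = 0.3835 → 38.35%.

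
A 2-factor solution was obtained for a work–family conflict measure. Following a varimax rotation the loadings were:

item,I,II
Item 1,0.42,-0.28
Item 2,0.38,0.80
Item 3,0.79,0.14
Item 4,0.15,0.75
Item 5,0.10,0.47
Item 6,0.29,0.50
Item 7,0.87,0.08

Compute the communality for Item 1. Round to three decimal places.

h² = 0.42² + (-0.28)² = 0.1764 + 0.0784 = 0.2548

0.255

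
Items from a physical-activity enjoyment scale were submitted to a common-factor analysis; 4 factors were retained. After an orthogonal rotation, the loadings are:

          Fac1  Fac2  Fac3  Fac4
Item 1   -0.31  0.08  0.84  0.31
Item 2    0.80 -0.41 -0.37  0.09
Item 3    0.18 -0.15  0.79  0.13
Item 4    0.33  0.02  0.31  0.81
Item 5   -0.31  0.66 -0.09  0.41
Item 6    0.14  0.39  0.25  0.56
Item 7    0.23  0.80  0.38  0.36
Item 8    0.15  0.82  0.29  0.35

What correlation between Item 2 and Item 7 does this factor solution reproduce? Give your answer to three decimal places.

-0.252

r̂ = Σ λ_i·λ_j across factors = (0.80)(0.23) + (-0.41)(0.80) + (-0.37)(0.38) + (0.09)(0.36)
  = +0.1840 -0.3280 -0.1406 +0.0324 = -0.2522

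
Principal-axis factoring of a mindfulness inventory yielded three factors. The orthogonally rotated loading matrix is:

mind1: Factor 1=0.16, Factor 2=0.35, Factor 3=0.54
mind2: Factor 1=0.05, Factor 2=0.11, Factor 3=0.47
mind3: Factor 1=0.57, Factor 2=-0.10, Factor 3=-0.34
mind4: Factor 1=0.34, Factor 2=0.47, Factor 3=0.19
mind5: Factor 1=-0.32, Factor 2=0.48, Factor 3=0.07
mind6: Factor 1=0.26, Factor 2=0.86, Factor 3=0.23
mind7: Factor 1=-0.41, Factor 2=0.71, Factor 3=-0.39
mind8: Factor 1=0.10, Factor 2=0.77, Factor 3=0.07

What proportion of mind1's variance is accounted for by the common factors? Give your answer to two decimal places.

h² = 0.16² + 0.35² + 0.54² = 0.0256 + 0.1225 + 0.2916 = 0.4397

0.44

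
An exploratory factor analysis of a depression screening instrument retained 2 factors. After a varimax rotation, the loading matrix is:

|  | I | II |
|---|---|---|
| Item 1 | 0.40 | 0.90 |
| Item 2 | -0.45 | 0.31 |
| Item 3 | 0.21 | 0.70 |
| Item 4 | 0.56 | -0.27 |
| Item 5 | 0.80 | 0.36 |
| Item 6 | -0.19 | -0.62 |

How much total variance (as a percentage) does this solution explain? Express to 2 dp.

56.32%

SS loadings by factor: 1.3963, 1.9830; total = 3.3793.
Total variance with 6 standardized items is 6, so the solution explains 3.3793/6 = 0.5632 = 56.32%.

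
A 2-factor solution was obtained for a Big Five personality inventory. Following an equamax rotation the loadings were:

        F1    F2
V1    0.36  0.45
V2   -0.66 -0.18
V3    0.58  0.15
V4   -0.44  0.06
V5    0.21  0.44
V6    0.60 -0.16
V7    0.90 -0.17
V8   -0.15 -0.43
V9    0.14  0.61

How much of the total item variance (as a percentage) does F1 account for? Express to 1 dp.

SS loadings for F1 = 0.36² + (-0.66)² + 0.58² + (-0.44)² + 0.21² + 0.60² + 0.90² + (-0.15)² + 0.14² = 2.3514
With 9 standardized items, total variance = 9. Proportion = 2.3514/9 = 0.2613 → 26.13%.

26.1%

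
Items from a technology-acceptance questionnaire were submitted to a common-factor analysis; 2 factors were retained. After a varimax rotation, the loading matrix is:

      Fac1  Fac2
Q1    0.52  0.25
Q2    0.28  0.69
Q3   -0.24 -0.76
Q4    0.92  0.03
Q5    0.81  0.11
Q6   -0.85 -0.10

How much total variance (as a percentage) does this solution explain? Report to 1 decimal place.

62.8%

SS loadings by factor: 2.6314, 1.1392; total = 3.7706.
Total variance with 6 standardized items is 6, so the solution explains 3.7706/6 = 0.6284 = 62.84%.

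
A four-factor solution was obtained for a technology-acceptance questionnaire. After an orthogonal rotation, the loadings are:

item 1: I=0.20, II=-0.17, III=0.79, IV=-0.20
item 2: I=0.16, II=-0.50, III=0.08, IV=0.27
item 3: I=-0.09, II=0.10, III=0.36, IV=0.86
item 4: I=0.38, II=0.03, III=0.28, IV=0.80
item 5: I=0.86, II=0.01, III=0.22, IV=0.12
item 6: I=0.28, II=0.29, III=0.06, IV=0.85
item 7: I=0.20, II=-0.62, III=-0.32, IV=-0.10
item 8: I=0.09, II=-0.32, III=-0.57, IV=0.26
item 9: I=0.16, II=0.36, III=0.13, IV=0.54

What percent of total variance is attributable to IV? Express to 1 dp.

SS loadings for IV = (-0.20)² + 0.27² + 0.86² + 0.80² + 0.12² + 0.85² + (-0.10)² + 0.26² + 0.54² = 2.5986
With 9 standardized items, total variance = 9. Proportion = 2.5986/9 = 0.2887 → 28.87%.

28.9%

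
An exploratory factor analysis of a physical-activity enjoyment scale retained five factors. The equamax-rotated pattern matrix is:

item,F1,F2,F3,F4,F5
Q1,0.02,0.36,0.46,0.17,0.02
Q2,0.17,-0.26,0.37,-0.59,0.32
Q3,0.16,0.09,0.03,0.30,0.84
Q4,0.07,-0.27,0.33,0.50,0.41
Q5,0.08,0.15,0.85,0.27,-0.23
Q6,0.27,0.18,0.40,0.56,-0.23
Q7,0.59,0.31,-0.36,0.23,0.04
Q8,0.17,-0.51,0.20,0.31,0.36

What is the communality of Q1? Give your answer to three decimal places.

h² = 0.02² + 0.36² + 0.46² + 0.17² + 0.02² = 0.0004 + 0.1296 + 0.2116 + 0.0289 + 0.0004 = 0.3709

0.371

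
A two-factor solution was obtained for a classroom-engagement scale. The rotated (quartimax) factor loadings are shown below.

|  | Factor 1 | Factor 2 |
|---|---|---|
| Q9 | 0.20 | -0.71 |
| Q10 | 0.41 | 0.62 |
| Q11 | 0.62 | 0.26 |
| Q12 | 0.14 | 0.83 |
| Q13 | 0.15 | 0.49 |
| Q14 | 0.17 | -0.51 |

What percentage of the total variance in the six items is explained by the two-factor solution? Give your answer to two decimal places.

46.81%

SS loadings by factor: 0.6635, 2.1452; total = 2.8087.
Total variance with 6 standardized items is 6, so the solution explains 2.8087/6 = 0.4681 = 46.81%.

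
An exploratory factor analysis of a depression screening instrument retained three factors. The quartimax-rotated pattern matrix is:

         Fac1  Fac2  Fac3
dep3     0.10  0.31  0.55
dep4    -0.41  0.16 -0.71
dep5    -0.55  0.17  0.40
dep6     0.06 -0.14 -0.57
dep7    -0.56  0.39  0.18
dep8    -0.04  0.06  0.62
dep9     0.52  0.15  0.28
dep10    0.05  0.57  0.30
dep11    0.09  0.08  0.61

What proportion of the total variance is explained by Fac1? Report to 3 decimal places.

SS loadings for Fac1 = 0.10² + (-0.41)² + (-0.55)² + 0.06² + (-0.56)² + (-0.04)² + 0.52² + 0.05² + 0.09² = 1.0804
Proportion of variance = 1.0804 / 9 = 0.1200.

0.120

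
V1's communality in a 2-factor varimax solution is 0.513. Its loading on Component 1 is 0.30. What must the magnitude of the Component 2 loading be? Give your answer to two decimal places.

0.65

Under orthogonal rotation h² = Σλ², so λ_Component 2² = h² − (0.0900) = 0.513 − 0.0900 = 0.4230.
|λ| = √0.4230 = 0.6504.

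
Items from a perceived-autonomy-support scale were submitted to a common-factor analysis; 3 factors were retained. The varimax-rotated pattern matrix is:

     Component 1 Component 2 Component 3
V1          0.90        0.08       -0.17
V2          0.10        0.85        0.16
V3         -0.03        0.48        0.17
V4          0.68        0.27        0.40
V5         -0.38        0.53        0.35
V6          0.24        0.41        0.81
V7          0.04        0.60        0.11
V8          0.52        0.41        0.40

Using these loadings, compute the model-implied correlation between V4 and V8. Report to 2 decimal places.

r̂ = Σ λ_i·λ_j across factors = (0.68)(0.52) + (0.27)(0.41) + (0.40)(0.40)
  = +0.3536 +0.1107 +0.1600 = 0.6243

0.62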